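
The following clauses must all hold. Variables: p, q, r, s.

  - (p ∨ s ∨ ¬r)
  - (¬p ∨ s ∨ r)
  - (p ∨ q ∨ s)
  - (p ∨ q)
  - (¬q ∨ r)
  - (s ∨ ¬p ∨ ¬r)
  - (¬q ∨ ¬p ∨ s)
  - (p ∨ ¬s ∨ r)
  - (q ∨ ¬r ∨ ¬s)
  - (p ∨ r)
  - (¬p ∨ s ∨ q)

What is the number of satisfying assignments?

3

The models are:
  p=F q=T r=T s=T
  p=T q=F r=F s=T
  p=T q=T r=T s=T
Count: 3.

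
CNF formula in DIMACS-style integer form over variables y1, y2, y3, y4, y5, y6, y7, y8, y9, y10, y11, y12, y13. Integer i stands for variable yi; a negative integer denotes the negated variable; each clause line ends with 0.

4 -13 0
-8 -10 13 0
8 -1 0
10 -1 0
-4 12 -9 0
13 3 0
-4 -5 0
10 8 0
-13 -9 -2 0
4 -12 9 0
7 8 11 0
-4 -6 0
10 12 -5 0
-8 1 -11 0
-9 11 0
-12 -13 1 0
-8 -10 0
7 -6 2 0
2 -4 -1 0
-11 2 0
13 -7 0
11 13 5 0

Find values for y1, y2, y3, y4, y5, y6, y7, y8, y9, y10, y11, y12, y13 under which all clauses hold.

y3 occurs only positively in the remaining clauses — set y3 = True.
y6 occurs only negated in the remaining clauses — set y6 = False.
Try y1 = False.
Try y2 = True.
Branch on y4: take y4 = True.
  then y5 is forced to False.
The remaining clauses are satisfied by y7 = True, y8 = True, y9 = False, y10 = False, y11 = False, y12 = False, y13 = True.
Every clause has at least one true literal under this assignment.

y1 = 0, y2 = 1, y3 = 1, y4 = 1, y5 = 0, y6 = 0, y7 = 1, y8 = 1, y9 = 0, y10 = 0, y11 = 0, y12 = 0, y13 = 1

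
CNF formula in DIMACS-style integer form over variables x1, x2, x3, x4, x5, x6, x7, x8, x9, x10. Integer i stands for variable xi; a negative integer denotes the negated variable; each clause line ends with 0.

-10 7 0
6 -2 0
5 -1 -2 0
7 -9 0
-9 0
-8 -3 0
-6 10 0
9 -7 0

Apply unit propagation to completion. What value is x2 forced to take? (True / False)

False

Unit clause (~x9) sets x9 = False.
(x9 \/ ~x7) with x9 = False leaves only ~x7, so x7 = False.
From (x7 \/ ~x10) and x7 = False: x10 = False.
(~x6 \/ x10): since x10 = False, the clause reduces to (~x6). x6 = False.
In (x6 \/ ~x2), x6 is now false; ~x2 must hold, so x2 = False.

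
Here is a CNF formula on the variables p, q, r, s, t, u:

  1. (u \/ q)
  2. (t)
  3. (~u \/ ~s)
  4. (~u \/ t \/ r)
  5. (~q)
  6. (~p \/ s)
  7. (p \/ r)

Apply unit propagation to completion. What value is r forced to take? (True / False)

(t) is a unit clause: t = True.
Unit clause (~q) sets q = False.
In (q \/ u), q is now false; u must hold, so u = True.
(~u \/ ~s) with u = True leaves only ~s, so s = False.
(s \/ ~p) with s = False leaves only ~p, so p = False.
In (p \/ r), p is now false; r must hold, so r = True.

True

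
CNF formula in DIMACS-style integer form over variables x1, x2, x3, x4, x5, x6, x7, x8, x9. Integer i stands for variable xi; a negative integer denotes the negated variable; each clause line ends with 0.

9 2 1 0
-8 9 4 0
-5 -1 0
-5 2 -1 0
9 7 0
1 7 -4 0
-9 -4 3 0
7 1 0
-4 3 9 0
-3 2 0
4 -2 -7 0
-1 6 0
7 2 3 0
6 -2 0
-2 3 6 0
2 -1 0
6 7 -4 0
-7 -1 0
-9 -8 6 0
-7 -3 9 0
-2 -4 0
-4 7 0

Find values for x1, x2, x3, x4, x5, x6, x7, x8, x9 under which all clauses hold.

x6 occurs only positively in the remaining clauses — set x6 = True.
Pure literal: x8 appears only negated; assign x8 = False.
Try x1 = False.
  then x7 is forced to True.
Try x2 = False.
  then x9 is forced to True.
  then x3 is forced to False.
  then x4 is forced to False.
x5 is now unconstrained; take x5 = True.
Every clause has at least one true literal under this assignment.
Check each clause:
  1. (x9 | x2 | x1) — x9 is true.
  2. (~x8 | x9 | x4) — ~x8 is true.
  3. (~x1 | ~x5) — ~x1 is true.
  4. (~x1 | x2 | ~x5) — ~x1 is true.
  5. (x9 | x7) — x9 is true.
  6. (x1 | x7 | ~x4) — ~x4 is true.
  7. (~x4 | x3 | ~x9) — ~x4 is true.
  8. (x1 | x7) — x7 is true.
  9. (x3 | ~x4 | x9) — x9 is true.
  10. (x2 | ~x3) — ~x3 is true.
  11. (~x2 | x4 | ~x7) — ~x2 is true.
  12. (x6 | ~x1) — x6 is true.
  13. (x2 | x3 | x7) — x7 is true.
  14. (x6 | ~x2) — ~x2 is true.
  15. (x6 | x3 | ~x2) — x6 is true.
  16. (~x1 | x2) — ~x1 is true.
  17. (~x4 | x6 | x7) — ~x4 is true.
  18. (~x7 | ~x1) — ~x1 is true.
  19. (~x9 | ~x8 | x6) — ~x8 is true.
  20. (x9 | ~x7 | ~x3) — ~x3 is true.
  21. (~x4 | ~x2) — ~x4 is true.
  22. (~x4 | x7) — ~x4 is true.

x1=F, x2=F, x3=F, x4=F, x5=T, x6=T, x7=T, x8=F, x9=T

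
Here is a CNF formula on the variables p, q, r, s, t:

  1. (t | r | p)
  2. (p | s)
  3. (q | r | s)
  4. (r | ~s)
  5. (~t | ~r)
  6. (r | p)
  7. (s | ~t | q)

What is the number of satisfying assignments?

Case analysis on r and s:
  r=T, s=T: remaining (p,q,t) ∈ {(F,F,F); (F,T,F); (T,F,F); (T,T,F)} — 4.
  r=T, s=F: remaining (p,q,t) ∈ {(T,F,F); (T,T,F)} — 2.
  r=F, s=T: a clause becomes empty — 0.
  r=F, s=F: remaining (p,q,t) ∈ {(T,T,F); (T,T,T)} — 2.
Total: 4 + 2 + 0 + 2 = 8.

8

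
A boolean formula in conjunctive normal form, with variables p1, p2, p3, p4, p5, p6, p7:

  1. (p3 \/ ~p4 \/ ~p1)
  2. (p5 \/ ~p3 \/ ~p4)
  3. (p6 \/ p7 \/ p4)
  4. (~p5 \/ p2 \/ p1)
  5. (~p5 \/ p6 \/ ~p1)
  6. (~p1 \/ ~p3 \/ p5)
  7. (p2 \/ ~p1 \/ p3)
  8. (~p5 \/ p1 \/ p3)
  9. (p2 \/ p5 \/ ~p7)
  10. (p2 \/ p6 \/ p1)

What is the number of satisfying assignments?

33

Split on p1, then p5.
  p1=T, p5=T: p7 free; 5 ways for (p2,p3,p4,p6) × 2^1 = 10.
  p1=T, p5=F: remaining (p2,p3,p4,p6,p7) ∈ {(T,F,F,F,T); (T,F,F,T,F); (T,F,F,T,T)} — 3.
  p1=F, p5=T: 7 of the 32 assignments to (p2,p3,p4,p6,p7) work.
  p1=F, p5=F: 13 of the 32 assignments to (p2,p3,p4,p6,p7) work.
Total: 10 + 3 + 7 + 13 = 33.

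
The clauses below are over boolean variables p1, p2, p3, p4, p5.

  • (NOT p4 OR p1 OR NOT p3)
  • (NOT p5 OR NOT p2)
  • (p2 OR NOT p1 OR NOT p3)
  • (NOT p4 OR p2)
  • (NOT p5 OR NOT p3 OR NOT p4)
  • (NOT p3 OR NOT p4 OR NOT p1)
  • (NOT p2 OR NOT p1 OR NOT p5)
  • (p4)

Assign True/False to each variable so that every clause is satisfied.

The clause (p4) is unit: p4 must be True.
Unit propagation: (p2) forces p2 = True.
Unit propagation: (NOT p5) forces p5 = False.
p3 occurs only negated in the remaining clauses — set p3 = False.
p1 is now unconstrained; take p1 = False.
Check each clause:
  1. (NOT p3 OR p1 OR NOT p4) — NOT p3 is true.
  2. (NOT p2 OR NOT p5) — NOT p5 is true.
  3. (NOT p1 OR p2 OR NOT p3) — p2 is true.
  4. (p2 OR NOT p4) — p2 is true.
  5. (NOT p3 OR NOT p5 OR NOT p4) — NOT p5 is true.
  6. (NOT p1 OR NOT p3 OR NOT p4) — NOT p3 is true.
  7. (NOT p1 OR NOT p2 OR NOT p5) — NOT p5 is true.
  8. (p4) — p4 is true.

p1 = False  p2 = True  p3 = False  p4 = True  p5 = False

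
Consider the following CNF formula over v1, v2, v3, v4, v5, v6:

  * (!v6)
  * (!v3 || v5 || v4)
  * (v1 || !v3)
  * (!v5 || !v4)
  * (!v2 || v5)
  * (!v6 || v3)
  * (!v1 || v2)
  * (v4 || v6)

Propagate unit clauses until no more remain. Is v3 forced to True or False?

False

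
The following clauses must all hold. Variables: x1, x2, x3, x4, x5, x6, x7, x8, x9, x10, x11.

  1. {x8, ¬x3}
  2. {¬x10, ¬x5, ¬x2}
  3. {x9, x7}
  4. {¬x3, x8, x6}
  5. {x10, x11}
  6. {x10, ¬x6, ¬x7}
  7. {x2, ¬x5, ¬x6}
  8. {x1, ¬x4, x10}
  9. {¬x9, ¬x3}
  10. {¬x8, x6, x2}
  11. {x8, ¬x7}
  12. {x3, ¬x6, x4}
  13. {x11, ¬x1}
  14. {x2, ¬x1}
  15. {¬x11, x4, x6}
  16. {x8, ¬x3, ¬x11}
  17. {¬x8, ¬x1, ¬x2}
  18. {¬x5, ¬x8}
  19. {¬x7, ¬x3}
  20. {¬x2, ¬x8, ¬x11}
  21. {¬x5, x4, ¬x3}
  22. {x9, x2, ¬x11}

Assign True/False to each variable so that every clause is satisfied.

x1=F  x2=F  x3=F  x4=T  x5=T  x6=F  x7=F  x8=F  x9=T  x10=T  x11=T

Check each clause:
  1. {¬x3, x8} — ¬x3 is true.
  2. {¬x10, ¬x5, ¬x2} — ¬x2 is true.
  3. {x7, x9} — x9 is true.
  4. {x8, x6, ¬x3} — ¬x3 is true.
  5. {x10, x11} — x10 is true.
  6. {x10, ¬x7, ¬x6} — ¬x7 is true.
  7. {¬x6, ¬x5, x2} — ¬x6 is true.
  8. {x1, ¬x4, x10} — x10 is true.
  9. {¬x3, ¬x9} — ¬x3 is true.
  10. {x6, ¬x8, x2} — ¬x8 is true.
  11. {¬x7, x8} — ¬x7 is true.
  12. {¬x6, x3, x4} — ¬x6 is true.
  13. {¬x1, x11} — x11 is true.
  14. {x2, ¬x1} — ¬x1 is true.
  15. {x4, x6, ¬x11} — x4 is true.
  16. {¬x3, x8, ¬x11} — ¬x3 is true.
  17. {¬x8, ¬x2, ¬x1} — ¬x8 is true.
  18. {¬x8, ¬x5} — ¬x8 is true.
  19. {¬x7, ¬x3} — ¬x7 is true.
  20. {¬x8, ¬x11, ¬x2} — ¬x8 is true.
  21. {¬x3, ¬x5, x4} — x4 is true.
  22. {x9, x2, ¬x11} — x9 is true.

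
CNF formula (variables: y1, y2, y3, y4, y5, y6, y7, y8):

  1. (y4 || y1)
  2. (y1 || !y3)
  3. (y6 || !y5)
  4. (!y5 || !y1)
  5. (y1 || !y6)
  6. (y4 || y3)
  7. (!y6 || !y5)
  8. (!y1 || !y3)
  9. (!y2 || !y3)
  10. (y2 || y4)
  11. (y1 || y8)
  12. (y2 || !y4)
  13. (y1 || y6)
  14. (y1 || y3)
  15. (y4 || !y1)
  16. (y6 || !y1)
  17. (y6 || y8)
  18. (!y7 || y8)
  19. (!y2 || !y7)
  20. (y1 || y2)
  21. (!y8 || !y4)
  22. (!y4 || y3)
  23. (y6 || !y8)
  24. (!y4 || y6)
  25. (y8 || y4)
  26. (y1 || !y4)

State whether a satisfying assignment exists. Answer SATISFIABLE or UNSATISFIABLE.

UNSATISFIABLE

y1 = True:
  propagation gives y5=False, y3=False, y4=True; an empty clause results — contradiction.
y1 = False:
  propagation gives y4=True; an empty clause results — contradiction.
Every branch closes, so no satisfying assignment exists.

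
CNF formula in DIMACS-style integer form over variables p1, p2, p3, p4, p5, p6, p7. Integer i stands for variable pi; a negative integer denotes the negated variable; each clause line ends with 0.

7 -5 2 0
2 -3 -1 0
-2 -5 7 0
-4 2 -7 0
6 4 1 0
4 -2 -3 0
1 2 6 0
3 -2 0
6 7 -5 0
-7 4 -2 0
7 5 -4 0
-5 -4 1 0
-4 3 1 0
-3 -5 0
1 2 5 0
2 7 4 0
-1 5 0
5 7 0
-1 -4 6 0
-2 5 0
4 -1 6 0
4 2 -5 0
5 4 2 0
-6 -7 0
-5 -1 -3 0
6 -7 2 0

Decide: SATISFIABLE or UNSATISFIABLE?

UNSATISFIABLE

p2 = True:
  propagation gives p3=True, p4=True, p5=False; an empty clause results — contradiction.
p2 = False:
  p5 = True:
    propagation gives p7=True, p4=False; an empty clause results — contradiction.
  p5 = False:
    propagation gives p1=True; an empty clause results — contradiction.
Every branch closes, so no satisfying assignment exists.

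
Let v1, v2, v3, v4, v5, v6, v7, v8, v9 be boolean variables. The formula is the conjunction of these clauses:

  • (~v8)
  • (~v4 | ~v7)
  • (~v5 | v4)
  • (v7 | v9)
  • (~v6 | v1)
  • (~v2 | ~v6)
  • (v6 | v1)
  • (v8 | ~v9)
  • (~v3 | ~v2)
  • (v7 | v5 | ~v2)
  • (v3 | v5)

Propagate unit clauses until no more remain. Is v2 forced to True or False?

Unit clause (~v8) sets v8 = False.
(~v9 | v8) with v8 = False leaves only ~v9, so v9 = False.
(v7 | v9): since v9 = False, the clause reduces to (v7). v7 = True.
In (~v7 | ~v4), ~v7 is now false; ~v4 must hold, so v4 = False.
(~v5 | v4): since v4 = False, the clause reduces to (~v5). v5 = False.
From (v5 | v3) and v5 = False: v3 = True.
(~v3 | ~v2): since v3 = True, the clause reduces to (~v2). v2 = False.

False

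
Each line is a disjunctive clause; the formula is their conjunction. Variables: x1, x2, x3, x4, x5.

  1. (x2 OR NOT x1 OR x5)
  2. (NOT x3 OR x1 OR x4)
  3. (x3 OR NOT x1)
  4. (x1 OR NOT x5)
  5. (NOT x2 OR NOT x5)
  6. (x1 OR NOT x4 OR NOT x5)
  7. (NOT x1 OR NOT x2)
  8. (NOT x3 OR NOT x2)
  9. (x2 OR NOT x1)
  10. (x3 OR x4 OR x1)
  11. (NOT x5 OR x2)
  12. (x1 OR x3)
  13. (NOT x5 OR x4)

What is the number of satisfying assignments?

1

Satisfying assignments:
  x1=F x2=F x3=T x4=T x5=F
That's 1 in total.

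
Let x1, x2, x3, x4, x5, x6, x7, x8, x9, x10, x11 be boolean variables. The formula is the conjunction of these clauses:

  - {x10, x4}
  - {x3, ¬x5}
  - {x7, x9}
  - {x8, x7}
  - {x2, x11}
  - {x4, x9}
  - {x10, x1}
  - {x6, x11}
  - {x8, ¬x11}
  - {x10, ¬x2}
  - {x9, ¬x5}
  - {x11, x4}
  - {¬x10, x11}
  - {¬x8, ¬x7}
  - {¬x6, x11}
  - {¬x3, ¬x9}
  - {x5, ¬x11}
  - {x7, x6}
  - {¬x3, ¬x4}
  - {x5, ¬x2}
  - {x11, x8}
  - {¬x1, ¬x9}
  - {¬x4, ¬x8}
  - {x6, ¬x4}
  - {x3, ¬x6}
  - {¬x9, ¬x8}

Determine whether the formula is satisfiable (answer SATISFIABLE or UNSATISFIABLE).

UNSATISFIABLE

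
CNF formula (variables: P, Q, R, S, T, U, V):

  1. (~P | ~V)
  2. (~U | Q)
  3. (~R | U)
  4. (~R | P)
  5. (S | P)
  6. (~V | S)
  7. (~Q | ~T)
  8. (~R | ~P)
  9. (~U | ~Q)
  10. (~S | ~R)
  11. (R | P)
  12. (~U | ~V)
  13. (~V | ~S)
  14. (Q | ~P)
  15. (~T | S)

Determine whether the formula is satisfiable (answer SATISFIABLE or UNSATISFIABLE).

SATISFIABLE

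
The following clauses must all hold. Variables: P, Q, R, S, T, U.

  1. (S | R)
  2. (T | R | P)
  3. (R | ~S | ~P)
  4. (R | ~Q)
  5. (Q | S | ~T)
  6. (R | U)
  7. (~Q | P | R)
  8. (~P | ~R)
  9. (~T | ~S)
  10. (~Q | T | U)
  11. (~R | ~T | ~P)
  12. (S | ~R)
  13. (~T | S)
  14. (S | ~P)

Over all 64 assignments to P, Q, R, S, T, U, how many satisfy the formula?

3

Satisfying assignments:
  P=0 Q=0 R=1 S=1 T=0 U=0
  P=0 Q=0 R=1 S=1 T=0 U=1
  P=0 Q=1 R=1 S=1 T=0 U=1
That's 3 in total.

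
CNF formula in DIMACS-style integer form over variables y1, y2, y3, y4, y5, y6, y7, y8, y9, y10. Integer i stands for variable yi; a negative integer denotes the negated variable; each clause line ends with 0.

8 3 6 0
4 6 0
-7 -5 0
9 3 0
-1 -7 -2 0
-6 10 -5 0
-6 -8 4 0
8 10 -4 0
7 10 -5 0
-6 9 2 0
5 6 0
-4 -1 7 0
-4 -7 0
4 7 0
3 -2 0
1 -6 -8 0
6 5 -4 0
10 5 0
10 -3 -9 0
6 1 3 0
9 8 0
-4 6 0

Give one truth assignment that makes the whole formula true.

y1=0  y2=0  y3=0  y4=1  y5=1  y6=1  y7=0  y8=0  y9=1  y10=1

Pure literal: y10 appears only positively; assign y10 = True.
Try y1 = False.
For the remaining variables, y2 = False, y3 = False, y4 = True, y5 = True, y6 = True, y7 = False, y8 = False, y9 = True works.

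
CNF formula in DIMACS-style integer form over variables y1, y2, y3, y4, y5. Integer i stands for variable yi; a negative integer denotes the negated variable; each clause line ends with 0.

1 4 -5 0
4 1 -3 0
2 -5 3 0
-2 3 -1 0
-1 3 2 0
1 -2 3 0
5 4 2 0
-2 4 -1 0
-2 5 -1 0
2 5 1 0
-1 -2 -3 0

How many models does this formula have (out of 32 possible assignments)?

Satisfying assignments:
  y1=F y2=F y3=T y4=T y5=T
  y1=F y2=T y3=T y4=T y5=F
  y1=F y2=T y3=T y4=T y5=T
  y1=T y2=F y3=T y4=F y5=T
  y1=T y2=F y3=T y4=T y5=F
  y1=T y2=F y3=T y4=T y5=T
That's 6 in total.

6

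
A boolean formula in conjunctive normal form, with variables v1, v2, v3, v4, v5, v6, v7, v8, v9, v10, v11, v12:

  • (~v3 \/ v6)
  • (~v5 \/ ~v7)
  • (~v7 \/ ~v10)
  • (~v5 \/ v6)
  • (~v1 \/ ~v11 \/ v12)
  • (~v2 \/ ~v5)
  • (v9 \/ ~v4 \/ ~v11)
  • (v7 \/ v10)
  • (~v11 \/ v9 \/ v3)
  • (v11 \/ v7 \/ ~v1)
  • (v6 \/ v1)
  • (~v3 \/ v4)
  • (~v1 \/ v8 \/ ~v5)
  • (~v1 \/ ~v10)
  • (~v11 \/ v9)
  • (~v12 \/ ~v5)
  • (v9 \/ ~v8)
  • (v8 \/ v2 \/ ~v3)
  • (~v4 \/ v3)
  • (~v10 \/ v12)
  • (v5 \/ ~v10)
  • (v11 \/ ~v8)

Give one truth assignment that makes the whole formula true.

v1=T  v2=T  v3=F  v4=F  v5=F  v6=T  v7=T  v8=T  v9=T  v10=F  v11=T  v12=T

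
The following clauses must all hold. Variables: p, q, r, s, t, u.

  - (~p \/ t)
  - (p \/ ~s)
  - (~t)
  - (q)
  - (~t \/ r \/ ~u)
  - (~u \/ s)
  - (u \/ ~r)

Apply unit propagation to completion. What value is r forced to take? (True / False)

False

(~t) is a unit clause: t = False.
In (~p \/ t), t is now false; ~p must hold, so p = False.
(~s \/ p) with p = False leaves only ~s, so s = False.
(q) stands alone — q = True.
(~u \/ s) with s = False leaves only ~u, so u = False.
(u \/ ~r) with u = False leaves only ~r, so r = False.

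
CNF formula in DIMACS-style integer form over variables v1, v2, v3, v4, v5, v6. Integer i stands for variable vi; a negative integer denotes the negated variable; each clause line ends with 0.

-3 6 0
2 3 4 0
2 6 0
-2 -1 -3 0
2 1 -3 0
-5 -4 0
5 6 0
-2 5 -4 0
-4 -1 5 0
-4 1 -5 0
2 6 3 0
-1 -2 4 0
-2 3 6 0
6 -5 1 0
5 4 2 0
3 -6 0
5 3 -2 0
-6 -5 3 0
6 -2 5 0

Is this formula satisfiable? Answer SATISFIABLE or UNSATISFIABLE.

SATISFIABLE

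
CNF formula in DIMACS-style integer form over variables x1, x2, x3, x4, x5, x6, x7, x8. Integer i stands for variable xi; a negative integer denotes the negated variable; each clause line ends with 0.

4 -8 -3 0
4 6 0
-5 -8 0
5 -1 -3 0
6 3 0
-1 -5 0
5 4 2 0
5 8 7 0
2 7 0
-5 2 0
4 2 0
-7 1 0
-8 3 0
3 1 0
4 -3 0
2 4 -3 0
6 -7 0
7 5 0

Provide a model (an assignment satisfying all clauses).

x2 occurs only positively in the remaining clauses — set x2 = True.
Pure literal: x4 appears only positively; assign x4 = True.
Try x1 = False.
  then x7 is forced to False.
  then x3 is forced to True.
  then x5 is forced to True.
  then x8 is forced to False.
x6 is now unconstrained; take x6 = True.
Check each clause:
  1. (~x8 \/ x4 \/ ~x3) — ~x8 is true.
  2. (x6 \/ x4) — x4 is true.
  3. (~x5 \/ ~x8) — ~x8 is true.
  4. (~x1 \/ ~x3 \/ x5) — x5 is true.
  5. (x6 \/ x3) — x3 is true.
  6. (~x5 \/ ~x1) — ~x1 is true.
  7. (x4 \/ x5 \/ x2) — x2 is true.
  8. (x5 \/ x8 \/ x7) — x5 is true.
  9. (x7 \/ x2) — x2 is true.
  10. (~x5 \/ x2) — x2 is true.
  11. (x2 \/ x4) — x2 is true.
  12. (x1 \/ ~x7) — ~x7 is true.
  13. (~x8 \/ x3) — ~x8 is true.
  14. (x1 \/ x3) — x3 is true.
  15. (~x3 \/ x4) — x4 is true.
  16. (~x3 \/ x4 \/ x2) — x2 is true.
  17. (~x7 \/ x6) — ~x7 is true.
  18. (x7 \/ x5) — x5 is true.

x1 = False, x2 = True, x3 = True, x4 = True, x5 = True, x6 = True, x7 = False, x8 = False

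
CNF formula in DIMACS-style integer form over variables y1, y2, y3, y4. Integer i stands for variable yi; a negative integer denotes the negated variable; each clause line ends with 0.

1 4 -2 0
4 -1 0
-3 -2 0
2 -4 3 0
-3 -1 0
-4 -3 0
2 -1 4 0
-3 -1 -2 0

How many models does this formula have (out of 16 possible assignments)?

The models are:
  y1=0 y2=0 y3=0 y4=0
  y1=0 y2=0 y3=1 y4=0
  y1=0 y2=1 y3=0 y4=1
  y1=1 y2=1 y3=0 y4=1
That's 4 in total.

4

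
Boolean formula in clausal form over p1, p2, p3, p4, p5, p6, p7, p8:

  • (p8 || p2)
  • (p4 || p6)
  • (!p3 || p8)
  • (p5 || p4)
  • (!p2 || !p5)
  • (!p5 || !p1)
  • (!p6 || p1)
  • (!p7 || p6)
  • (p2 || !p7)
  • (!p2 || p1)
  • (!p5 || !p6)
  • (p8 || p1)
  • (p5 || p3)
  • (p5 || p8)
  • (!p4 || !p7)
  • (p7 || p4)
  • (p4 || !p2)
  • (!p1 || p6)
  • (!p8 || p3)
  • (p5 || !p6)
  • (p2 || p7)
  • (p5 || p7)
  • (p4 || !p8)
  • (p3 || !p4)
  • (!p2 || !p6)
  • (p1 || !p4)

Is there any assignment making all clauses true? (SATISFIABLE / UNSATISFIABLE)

UNSATISFIABLE

p4 = True:
  propagation gives p7=False, p2=True, p5=False; an empty clause results — contradiction.
p4 = False:
  propagation gives p6=True, p5=True; an empty clause results — contradiction.
Every branch closes, so no satisfying assignment exists.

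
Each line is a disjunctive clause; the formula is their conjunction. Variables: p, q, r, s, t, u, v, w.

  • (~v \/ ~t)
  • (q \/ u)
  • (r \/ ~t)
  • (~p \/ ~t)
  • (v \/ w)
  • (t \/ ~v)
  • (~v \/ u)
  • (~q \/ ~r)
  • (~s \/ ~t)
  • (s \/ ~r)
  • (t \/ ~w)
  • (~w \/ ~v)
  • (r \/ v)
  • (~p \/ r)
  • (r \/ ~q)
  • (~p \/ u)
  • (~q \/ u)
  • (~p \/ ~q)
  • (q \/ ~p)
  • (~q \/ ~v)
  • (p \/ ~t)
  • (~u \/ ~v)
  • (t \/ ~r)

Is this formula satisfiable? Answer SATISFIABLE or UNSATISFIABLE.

t = True:
  propagation gives v=False, r=True, p=False; an empty clause results — contradiction.
t = False:
  propagation gives v=False, w=True; an empty clause results — contradiction.
Every branch closes, so no satisfying assignment exists.

UNSATISFIABLE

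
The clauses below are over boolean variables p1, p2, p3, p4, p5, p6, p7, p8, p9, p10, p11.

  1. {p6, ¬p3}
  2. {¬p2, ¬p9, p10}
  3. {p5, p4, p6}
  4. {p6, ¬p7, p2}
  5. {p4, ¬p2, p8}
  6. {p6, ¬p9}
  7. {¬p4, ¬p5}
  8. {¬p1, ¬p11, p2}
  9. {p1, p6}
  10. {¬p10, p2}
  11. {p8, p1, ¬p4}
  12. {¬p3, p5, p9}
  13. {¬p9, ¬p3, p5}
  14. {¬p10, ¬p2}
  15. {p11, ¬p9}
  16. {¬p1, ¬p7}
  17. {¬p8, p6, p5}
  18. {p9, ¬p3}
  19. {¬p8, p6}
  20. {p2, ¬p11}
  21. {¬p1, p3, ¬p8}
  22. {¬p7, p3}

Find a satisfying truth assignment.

p1 = True  p2 = True  p3 = False  p4 = True  p5 = False  p6 = True  p7 = False  p8 = False  p9 = False  p10 = False  p11 = True

p6 occurs only positively in the remaining clauses — set p6 = True.
Pure literal: p7 appears only negated; assign p7 = False.
Set p1 = True and propagate.
For the remaining variables, p2 = True, p3 = False, p4 = True, p5 = False, p8 = False, p9 = False, p10 = False, p11 = True works.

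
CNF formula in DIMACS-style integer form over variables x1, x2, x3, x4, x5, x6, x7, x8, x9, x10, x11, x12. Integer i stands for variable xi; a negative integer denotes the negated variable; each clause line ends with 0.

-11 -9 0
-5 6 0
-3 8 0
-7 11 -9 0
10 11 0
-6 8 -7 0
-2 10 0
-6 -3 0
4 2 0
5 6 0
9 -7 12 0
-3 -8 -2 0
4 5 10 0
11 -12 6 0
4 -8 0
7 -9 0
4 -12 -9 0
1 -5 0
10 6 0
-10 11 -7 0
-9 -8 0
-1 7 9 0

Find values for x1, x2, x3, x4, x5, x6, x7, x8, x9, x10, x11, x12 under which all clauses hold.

x1=F, x2=F, x3=F, x4=T, x5=F, x6=T, x7=F, x8=T, x9=F, x10=T, x11=F, x12=T

x3 occurs only negated in the remaining clauses — set x3 = False.
x4 occurs only positively in the remaining clauses — set x4 = True.
Set x1 = False and propagate.
  then x5 is forced to False.
  then x6 is forced to True.
For the remaining variables, x2 = False, x7 = False, x8 = True, x9 = False, x10 = True, x11 = False, x12 = True works.
Check each clause:
  1. (~x11 \/ ~x9) — ~x11 is true.
  2. (x6 \/ ~x5) — ~x5 is true.
  3. (x8 \/ ~x3) — x8 is true.
  4. (x11 \/ ~x9 \/ ~x7) — ~x7 is true.
  5. (x11 \/ x10) — x10 is true.
  6. (~x6 \/ ~x7 \/ x8) — x8 is true.
  7. (~x2 \/ x10) — x10 is true.
  8. (~x6 \/ ~x3) — ~x3 is true.
  9. (x2 \/ x4) — x4 is true.
  10. (x5 \/ x6) — x6 is true.
  11. (~x7 \/ x9 \/ x12) — x12 is true.
  12. (~x2 \/ ~x8 \/ ~x3) — ~x3 is true.
  13. (x5 \/ x4 \/ x10) — x10 is true.
  14. (~x12 \/ x11 \/ x6) — x6 is true.
  15. (x4 \/ ~x8) — x4 is true.
  16. (x7 \/ ~x9) — ~x9 is true.
  17. (~x12 \/ ~x9 \/ x4) — x4 is true.
  18. (x1 \/ ~x5) — ~x5 is true.
  19. (x10 \/ x6) — x10 is true.
  20. (~x10 \/ ~x7 \/ x11) — ~x7 is true.
  21. (~x9 \/ ~x8) — ~x9 is true.
  22. (~x1 \/ x7 \/ x9) — ~x1 is true.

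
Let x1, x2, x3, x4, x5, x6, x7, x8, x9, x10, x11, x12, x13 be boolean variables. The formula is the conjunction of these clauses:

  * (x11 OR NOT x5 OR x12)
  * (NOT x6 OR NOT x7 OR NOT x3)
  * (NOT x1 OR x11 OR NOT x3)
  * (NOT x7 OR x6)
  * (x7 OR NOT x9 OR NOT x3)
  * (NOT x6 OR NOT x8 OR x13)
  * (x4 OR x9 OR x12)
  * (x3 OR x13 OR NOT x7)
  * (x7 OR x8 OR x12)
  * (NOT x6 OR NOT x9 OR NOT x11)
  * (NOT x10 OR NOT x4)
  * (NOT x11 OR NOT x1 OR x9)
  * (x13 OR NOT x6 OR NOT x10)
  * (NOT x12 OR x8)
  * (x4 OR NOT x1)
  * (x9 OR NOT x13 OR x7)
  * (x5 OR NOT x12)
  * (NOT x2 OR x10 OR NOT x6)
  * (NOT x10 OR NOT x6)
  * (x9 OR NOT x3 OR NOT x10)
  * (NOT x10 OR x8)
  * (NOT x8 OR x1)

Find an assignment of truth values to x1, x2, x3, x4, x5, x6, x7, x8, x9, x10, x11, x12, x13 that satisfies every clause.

x1 = 1  x2 = 0  x3 = 0  x4 = 1  x5 = 0  x6 = 1  x7 = 1  x8 = 0  x9 = 1  x10 = 0  x11 = 0  x12 = 0  x13 = 1

Check each clause:
  1. (NOT x5 OR x12 OR x11) — NOT x5 is true.
  2. (NOT x3 OR NOT x7 OR NOT x6) — NOT x3 is true.
  3. (x11 OR NOT x1 OR NOT x3) — NOT x3 is true.
  4. (NOT x7 OR x6) — x6 is true.
  5. (NOT x3 OR NOT x9 OR x7) — x7 is true.
  6. (x13 OR NOT x6 OR NOT x8) — NOT x8 is true.
  7. (x9 OR x12 OR x4) — x9 is true.
  8. (NOT x7 OR x13 OR x3) — x13 is true.
  9. (x7 OR x8 OR x12) — x7 is true.
  10. (NOT x6 OR NOT x11 OR NOT x9) — NOT x11 is true.
  11. (NOT x10 OR NOT x4) — NOT x10 is true.
  12. (NOT x11 OR x9 OR NOT x1) — x9 is true.
  13. (NOT x10 OR NOT x6 OR x13) — x13 is true.
  14. (NOT x12 OR x8) — NOT x12 is true.
  15. (x4 OR NOT x1) — x4 is true.
  16. (NOT x13 OR x7 OR x9) — x9 is true.
  17. (NOT x12 OR x5) — NOT x12 is true.
  18. (NOT x6 OR NOT x2 OR x10) — NOT x2 is true.
  19. (NOT x10 OR NOT x6) — NOT x10 is true.
  20. (x9 OR NOT x3 OR NOT x10) — x9 is true.
  21. (x8 OR NOT x10) — NOT x10 is true.
  22. (NOT x8 OR x1) — NOT x8 is true.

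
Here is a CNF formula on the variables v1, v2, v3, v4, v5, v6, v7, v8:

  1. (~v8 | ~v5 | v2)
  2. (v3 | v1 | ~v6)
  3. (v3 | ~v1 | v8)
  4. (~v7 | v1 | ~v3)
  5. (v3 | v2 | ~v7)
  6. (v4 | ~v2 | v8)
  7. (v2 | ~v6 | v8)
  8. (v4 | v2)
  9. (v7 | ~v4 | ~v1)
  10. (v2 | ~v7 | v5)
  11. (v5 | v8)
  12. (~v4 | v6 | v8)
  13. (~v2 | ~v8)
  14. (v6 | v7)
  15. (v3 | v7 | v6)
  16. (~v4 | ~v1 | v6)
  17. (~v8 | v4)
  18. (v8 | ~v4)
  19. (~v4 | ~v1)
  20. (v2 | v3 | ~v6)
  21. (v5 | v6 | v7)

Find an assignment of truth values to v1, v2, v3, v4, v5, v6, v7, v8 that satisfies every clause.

v1=0, v2=0, v3=1, v4=1, v5=0, v6=1, v7=0, v8=1

Set v1 = False and propagate.
Branch on v2: take v2 = False.
  then v4 is forced to True.
  then v8 is forced to True.
  then v5 is forced to False.
  then v7 is forced to False.
  then v6 is forced to True.
  then v3 is forced to True.
Check each clause:
  1. (v2 | ~v5 | ~v8) — ~v5 is true.
  2. (~v6 | v3 | v1) — v3 is true.
  3. (~v1 | v8 | v3) — v8 is true.
  4. (~v7 | v1 | ~v3) — ~v7 is true.
  5. (v2 | v3 | ~v7) — ~v7 is true.
  6. (v8 | ~v2 | v4) — v8 is true.
  7. (v8 | v2 | ~v6) — v8 is true.
  8. (v2 | v4) — v4 is true.
  9. (v7 | ~v4 | ~v1) — ~v1 is true.
  10. (v5 | v2 | ~v7) — ~v7 is true.
  11. (v5 | v8) — v8 is true.
  12. (v8 | ~v4 | v6) — v8 is true.
  13. (~v8 | ~v2) — ~v2 is true.
  14. (v7 | v6) — v6 is true.
  15. (v6 | v3 | v7) — v3 is true.
  16. (v6 | ~v4 | ~v1) — v6 is true.
  17. (~v8 | v4) — v4 is true.
  18. (~v4 | v8) — v8 is true.
  19. (~v1 | ~v4) — ~v1 is true.
  20. (v3 | ~v6 | v2) — v3 is true.
  21. (v6 | v5 | v7) — v6 is true.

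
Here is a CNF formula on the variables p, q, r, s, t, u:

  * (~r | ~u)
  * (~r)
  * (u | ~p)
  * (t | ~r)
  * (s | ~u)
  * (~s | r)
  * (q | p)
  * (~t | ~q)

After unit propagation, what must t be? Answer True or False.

(~r) is a unit clause: r = False.
(~s | r): since r = False, the clause reduces to (~s). s = False.
From (~u | s) and s = False: u = False.
In (u | ~p), u is now false; ~p must hold, so p = False.
From (p | q) and p = False: q = True.
From (~t | ~q) and q = True: t = False.

False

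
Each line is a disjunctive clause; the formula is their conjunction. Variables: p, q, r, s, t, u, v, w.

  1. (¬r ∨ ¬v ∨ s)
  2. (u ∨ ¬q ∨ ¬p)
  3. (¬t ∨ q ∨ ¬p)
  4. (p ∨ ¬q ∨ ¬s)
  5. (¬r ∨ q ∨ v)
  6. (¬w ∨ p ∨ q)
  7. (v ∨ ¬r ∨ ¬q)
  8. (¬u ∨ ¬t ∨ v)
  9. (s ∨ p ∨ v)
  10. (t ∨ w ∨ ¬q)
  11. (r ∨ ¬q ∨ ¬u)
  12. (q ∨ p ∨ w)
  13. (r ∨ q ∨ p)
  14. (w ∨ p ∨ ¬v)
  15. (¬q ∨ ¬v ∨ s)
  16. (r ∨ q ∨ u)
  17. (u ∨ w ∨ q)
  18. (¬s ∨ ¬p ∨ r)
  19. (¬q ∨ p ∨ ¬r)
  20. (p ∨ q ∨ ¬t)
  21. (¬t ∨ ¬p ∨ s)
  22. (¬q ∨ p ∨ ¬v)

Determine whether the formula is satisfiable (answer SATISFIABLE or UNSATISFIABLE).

Branch on p: take p = True.
Try q = False.
  then t is forced to False.
For the remaining variables, r = True, s = True, u = True, v = True, w = False works.
So p=T, q=F, r=T, s=T, t=F, u=T, v=T, w=F is a satisfying assignment.

SATISFIABLE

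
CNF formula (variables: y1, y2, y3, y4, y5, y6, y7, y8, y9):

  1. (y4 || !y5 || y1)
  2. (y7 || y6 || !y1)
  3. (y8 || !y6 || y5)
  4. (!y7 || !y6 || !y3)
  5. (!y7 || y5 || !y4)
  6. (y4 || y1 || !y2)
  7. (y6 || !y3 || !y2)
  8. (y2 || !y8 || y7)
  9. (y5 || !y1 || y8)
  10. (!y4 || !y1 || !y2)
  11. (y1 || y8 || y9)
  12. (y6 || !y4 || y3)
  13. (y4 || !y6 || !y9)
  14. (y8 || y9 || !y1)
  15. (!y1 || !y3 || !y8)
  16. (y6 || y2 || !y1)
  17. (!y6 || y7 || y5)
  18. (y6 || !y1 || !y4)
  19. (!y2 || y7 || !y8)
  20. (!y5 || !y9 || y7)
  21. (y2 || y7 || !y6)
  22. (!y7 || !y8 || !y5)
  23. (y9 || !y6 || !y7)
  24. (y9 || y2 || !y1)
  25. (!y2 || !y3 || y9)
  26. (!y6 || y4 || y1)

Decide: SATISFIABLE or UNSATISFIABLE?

Set y1 = False and propagate.
Try y2 = False.
Set y3 = True and propagate.
The remaining clauses are satisfied by y4 = False, y5 = False, y6 = False, y7 = True, y8 = True, y9 = False.
Every clause has at least one true literal under this assignment.
So y1 = False, y2 = False, y3 = True, y4 = False, y5 = False, y6 = False, y7 = True, y8 = True, y9 = False is a satisfying assignment.

SATISFIABLE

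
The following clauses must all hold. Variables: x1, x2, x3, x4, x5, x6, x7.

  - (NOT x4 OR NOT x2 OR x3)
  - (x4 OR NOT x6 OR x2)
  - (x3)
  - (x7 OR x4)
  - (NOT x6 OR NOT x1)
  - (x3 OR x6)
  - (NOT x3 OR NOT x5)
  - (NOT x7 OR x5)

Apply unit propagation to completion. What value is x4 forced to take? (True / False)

True

(x3) stands alone — x3 = True.
(NOT x5 OR NOT x3) with x3 = True leaves only NOT x5, so x5 = False.
In (NOT x7 OR x5), x5 is now false; NOT x7 must hold, so x7 = False.
(x4 OR x7): since x7 = False, the clause reduces to (x4). x4 = True.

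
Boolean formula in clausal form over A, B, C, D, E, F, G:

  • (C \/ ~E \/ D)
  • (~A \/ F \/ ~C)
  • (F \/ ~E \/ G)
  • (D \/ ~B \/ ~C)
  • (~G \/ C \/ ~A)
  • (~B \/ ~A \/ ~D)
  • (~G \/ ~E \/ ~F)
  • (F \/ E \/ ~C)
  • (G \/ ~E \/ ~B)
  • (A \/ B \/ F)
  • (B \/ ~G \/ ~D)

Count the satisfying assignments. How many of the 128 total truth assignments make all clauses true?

Split on B, then C.
  B=T, C=T: remaining (A,D,E,F,G) ∈ {(F,T,F,T,F); (F,T,F,T,T); (F,T,T,F,T)} — 3.
  B=T, C=F: 11 of the 32 assignments to (A,D,E,F,G) work.
  B=F, C=T: A free; 5 ways for (D,E,F,G) × 2^1 = 10.
  B=F, C=F: 9 of the 32 assignments to (A,D,E,F,G) work.
Total: 3 + 11 + 10 + 9 = 33.

33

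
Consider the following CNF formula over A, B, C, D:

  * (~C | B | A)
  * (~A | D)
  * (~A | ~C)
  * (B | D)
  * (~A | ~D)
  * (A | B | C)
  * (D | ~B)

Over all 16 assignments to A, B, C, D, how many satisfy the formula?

2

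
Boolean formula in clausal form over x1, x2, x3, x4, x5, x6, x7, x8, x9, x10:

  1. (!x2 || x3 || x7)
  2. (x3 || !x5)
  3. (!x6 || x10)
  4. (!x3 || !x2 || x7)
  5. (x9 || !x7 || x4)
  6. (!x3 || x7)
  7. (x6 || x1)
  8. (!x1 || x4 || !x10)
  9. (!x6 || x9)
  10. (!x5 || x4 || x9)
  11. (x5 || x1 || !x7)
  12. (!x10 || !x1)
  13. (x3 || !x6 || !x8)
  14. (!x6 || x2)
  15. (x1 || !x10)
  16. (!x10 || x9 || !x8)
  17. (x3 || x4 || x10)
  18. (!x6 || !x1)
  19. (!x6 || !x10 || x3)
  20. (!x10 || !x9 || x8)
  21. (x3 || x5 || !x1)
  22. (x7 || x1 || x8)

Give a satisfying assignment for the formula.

x1 = T, x2 = F, x3 = T, x4 = F, x5 = F, x6 = F, x7 = T, x8 = T, x9 = T, x10 = F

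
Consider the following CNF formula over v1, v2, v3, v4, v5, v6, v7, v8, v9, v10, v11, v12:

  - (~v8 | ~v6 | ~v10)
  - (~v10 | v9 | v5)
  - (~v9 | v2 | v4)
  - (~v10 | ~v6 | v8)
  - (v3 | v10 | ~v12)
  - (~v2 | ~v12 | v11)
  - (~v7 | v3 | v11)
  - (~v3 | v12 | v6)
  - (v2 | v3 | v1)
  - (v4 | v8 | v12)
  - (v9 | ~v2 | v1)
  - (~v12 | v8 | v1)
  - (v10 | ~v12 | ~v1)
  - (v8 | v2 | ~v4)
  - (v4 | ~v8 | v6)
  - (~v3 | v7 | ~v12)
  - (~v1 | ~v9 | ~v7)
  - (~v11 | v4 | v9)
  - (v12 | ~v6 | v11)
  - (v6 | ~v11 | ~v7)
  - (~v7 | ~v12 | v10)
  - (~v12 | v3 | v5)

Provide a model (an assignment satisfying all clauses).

v1 = T, v2 = T, v3 = F, v4 = T, v5 = T, v6 = T, v7 = F, v8 = F, v9 = T, v10 = F, v11 = T, v12 = F

v5 occurs only positively in the remaining clauses — set v5 = True.
Try v1 = True.
Set v2 = True and propagate.
Try v3 = False.
The remaining clauses are satisfied by v4 = True, v6 = True, v7 = False, v8 = False, v9 = True, v10 = False, v11 = True, v12 = False.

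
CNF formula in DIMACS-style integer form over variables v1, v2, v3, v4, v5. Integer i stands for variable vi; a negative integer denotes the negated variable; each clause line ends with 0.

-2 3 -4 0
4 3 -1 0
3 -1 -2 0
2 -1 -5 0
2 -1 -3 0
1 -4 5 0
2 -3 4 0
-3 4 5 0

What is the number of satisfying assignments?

Case analysis on v3 and v1:
  v3=1, v1=1: remaining (v2,v4,v5) ∈ {(1,0,1); (1,1,0); (1,1,1)} — 3.
  v3=1, v1=0: remaining (v2,v4,v5) ∈ {(0,1,1); (1,0,1); (1,1,1)} — 3.
  v3=0, v1=1: remaining (v2,v4,v5) ∈ {(0,1,0)} — 1.
  v3=0, v1=0: 5 of the 8 assignments to (v2,v4,v5) work.
Total: 3 + 3 + 1 + 5 = 12.

12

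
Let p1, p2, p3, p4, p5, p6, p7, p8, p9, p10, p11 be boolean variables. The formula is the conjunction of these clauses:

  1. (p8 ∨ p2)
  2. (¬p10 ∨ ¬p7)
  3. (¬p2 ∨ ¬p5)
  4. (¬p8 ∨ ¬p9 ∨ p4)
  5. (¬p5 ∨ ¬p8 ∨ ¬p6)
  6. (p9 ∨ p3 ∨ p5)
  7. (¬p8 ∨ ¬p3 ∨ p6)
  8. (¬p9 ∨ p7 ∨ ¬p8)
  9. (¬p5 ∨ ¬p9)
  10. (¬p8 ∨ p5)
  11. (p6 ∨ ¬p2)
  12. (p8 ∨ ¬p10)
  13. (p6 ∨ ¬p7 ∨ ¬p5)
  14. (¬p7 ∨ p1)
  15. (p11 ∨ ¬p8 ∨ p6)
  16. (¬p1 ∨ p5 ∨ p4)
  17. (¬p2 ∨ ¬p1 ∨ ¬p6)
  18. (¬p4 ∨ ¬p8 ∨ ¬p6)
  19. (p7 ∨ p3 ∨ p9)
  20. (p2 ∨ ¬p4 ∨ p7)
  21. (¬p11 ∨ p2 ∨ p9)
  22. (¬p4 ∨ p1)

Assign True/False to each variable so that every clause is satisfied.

Pure literal: p10 appears only negated; assign p10 = False.
Branch on p1: take p1 = False.
  then p7 is forced to False.
  then p4 is forced to False.
Branch on p2: take p2 = True.
  then p5 is forced to False.
  then p8 is forced to False.
  then p6 is forced to True.
The remaining clauses are satisfied by p3 = False, p9 = True, p11 = True.

p1=0  p2=1  p3=0  p4=0  p5=0  p6=1  p7=0  p8=0  p9=1  p10=0  p11=1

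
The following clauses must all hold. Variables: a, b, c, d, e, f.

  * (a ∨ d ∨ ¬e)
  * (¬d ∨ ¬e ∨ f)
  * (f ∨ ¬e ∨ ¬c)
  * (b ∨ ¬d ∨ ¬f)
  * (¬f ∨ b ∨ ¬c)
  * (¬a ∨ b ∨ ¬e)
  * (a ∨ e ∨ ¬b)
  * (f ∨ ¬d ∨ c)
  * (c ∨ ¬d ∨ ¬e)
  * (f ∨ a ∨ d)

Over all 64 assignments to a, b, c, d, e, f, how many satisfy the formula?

18

Split on d, then e.
  d=1, e=1: remaining (a,b,c,f) ∈ {(0,1,1,1); (1,1,1,1)} — 2.
  d=1, e=0: 5 of the 16 assignments to (a,b,c,f) work.
  d=0, e=1: remaining (a,b,c,f) ∈ {(1,1,0,0); (1,1,0,1); (1,1,1,1)} — 3.
  d=0, e=0: 8 of the 16 assignments to (a,b,c,f) work.
Total: 2 + 5 + 3 + 8 = 18.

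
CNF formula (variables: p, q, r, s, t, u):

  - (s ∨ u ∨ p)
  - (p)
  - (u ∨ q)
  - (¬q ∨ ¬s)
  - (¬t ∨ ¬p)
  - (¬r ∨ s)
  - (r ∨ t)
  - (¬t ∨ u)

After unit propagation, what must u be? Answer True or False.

True

Unit clause (p) sets p = True.
In (¬p ∨ ¬t), ¬p is now false; ¬t must hold, so t = False.
In (t ∨ r), t is now false; r must hold, so r = True.
(¬r ∨ s): since r = True, the clause reduces to (s). s = True.
(¬q ∨ ¬s): since s = True, the clause reduces to (¬q). q = False.
(u ∨ q) with q = False leaves only u, so u = True.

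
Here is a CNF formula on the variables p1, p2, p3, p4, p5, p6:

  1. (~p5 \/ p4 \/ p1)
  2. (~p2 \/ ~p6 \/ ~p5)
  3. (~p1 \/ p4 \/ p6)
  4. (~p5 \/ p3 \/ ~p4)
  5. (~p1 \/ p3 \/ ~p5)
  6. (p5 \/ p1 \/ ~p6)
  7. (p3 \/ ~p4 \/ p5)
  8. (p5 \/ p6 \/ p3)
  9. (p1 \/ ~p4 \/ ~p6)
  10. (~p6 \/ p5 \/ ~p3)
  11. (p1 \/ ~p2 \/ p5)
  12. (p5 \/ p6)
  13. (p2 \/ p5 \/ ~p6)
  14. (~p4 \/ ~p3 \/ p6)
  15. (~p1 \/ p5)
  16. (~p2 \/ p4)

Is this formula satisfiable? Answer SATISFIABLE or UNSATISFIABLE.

SATISFIABLE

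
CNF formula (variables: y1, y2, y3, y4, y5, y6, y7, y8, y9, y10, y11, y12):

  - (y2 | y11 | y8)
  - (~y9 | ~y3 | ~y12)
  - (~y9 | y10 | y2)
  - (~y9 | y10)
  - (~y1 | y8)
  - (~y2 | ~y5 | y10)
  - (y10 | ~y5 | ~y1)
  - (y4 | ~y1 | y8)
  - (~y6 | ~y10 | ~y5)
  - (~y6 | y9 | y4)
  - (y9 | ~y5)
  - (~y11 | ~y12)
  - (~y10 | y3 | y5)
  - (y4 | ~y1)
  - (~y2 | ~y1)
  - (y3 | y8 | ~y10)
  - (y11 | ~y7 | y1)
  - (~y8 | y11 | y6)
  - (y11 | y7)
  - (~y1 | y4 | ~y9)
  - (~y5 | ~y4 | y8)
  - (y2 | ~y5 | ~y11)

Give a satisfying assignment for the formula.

y1=F, y2=F, y3=T, y4=F, y5=F, y6=F, y7=F, y8=T, y9=F, y10=T, y11=T, y12=F

Check each clause:
  1. (y2 | y8 | y11) — y8 is true.
  2. (~y12 | ~y3 | ~y9) — ~y12 is true.
  3. (y2 | y10 | ~y9) — y10 is true.
  4. (~y9 | y10) — y10 is true.
  5. (~y1 | y8) — y8 is true.
  6. (y10 | ~y5 | ~y2) — y10 is true.
  7. (~y5 | ~y1 | y10) — y10 is true.
  8. (~y1 | y8 | y4) — y8 is true.
  9. (~y10 | ~y5 | ~y6) — ~y6 is true.
  10. (~y6 | y9 | y4) — ~y6 is true.
  11. (y9 | ~y5) — ~y5 is true.
  12. (~y11 | ~y12) — ~y12 is true.
  13. (~y10 | y5 | y3) — y3 is true.
  14. (y4 | ~y1) — ~y1 is true.
  15. (~y1 | ~y2) — ~y1 is true.
  16. (~y10 | y8 | y3) — y8 is true.
  17. (y11 | y1 | ~y7) — ~y7 is true.
  18. (y11 | y6 | ~y8) — y11 is true.
  19. (y11 | y7) — y11 is true.
  20. (~y1 | ~y9 | y4) — ~y1 is true.
  21. (~y5 | ~y4 | y8) — y8 is true.
  22. (y2 | ~y11 | ~y5) — ~y5 is true.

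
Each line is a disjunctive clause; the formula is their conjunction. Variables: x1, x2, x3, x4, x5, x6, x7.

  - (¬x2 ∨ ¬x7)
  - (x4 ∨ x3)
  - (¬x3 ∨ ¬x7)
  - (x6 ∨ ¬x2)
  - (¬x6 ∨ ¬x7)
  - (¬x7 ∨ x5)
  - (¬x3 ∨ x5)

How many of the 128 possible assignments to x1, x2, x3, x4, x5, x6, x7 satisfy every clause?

Split on x7, then x3.
  x7=T, x3=T: a clause becomes empty — 0.
  x7=T, x3=F: remaining (x1,x2,x4,x5,x6) ∈ {(F,F,T,T,F); (T,F,T,T,F)} — 2.
  x7=F, x3=T: x1, x4 free; 3 ways for (x2,x5,x6) × 2^2 = 12.
  x7=F, x3=F: x1, x5 free; 3 ways for (x2,x4,x6) × 2^2 = 12.
Total: 0 + 2 + 12 + 12 = 26.

26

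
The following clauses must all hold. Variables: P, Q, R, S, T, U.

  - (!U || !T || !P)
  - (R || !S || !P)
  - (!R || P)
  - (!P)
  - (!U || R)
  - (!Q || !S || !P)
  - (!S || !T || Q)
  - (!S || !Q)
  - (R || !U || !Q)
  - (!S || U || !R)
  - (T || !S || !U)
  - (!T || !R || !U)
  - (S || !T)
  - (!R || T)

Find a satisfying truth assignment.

(!P) is a unit clause, so P = False.
The clause (!R) is unit: R must be False.
Unit propagation: (!U) forces U = False.
T occurs only negated in the remaining clauses — set T = False.
Try Q = False.
S is now unconstrained; take S = True.
Every clause has at least one true literal under this assignment.

P=F, Q=F, R=F, S=T, T=F, U=F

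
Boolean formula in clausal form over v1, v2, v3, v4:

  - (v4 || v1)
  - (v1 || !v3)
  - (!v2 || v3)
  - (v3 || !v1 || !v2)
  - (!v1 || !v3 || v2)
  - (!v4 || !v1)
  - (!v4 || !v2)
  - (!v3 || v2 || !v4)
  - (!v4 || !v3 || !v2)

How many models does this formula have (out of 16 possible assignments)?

Satisfying assignments:
  v1=0 v2=0 v3=0 v4=1
  v1=1 v2=0 v3=0 v4=0
  v1=1 v2=1 v3=1 v4=0
That's 3 in total.

3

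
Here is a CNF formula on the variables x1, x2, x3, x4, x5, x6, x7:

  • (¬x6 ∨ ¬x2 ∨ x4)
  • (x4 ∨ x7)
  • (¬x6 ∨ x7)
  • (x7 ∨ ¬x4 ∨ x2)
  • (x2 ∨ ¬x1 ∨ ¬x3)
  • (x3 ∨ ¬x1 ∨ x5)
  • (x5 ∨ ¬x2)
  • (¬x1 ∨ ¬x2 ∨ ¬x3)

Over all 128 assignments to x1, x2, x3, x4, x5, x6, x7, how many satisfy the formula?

Split on x2, then x1.
  x2=1, x1=1: remaining (x3,x4,x5,x6,x7) ∈ {(0,0,1,0,1); (0,1,1,0,0); (0,1,1,0,1); (0,1,1,1,1)} — 4.
  x2=1, x1=0: x3 free; 4 ways for (x4,x5,x6,x7) × 2^1 = 8.
  x2=0, x1=1: remaining (x3,x4,x5,x6,x7) ∈ {(0,0,1,0,1); (0,0,1,1,1); (0,1,1,0,1); (0,1,1,1,1)} — 4.
  x2=0, x1=0: forces x7=1; x3, x4, x5, x6 free → 2^4 = 16.
Total: 4 + 8 + 4 + 16 = 32.

32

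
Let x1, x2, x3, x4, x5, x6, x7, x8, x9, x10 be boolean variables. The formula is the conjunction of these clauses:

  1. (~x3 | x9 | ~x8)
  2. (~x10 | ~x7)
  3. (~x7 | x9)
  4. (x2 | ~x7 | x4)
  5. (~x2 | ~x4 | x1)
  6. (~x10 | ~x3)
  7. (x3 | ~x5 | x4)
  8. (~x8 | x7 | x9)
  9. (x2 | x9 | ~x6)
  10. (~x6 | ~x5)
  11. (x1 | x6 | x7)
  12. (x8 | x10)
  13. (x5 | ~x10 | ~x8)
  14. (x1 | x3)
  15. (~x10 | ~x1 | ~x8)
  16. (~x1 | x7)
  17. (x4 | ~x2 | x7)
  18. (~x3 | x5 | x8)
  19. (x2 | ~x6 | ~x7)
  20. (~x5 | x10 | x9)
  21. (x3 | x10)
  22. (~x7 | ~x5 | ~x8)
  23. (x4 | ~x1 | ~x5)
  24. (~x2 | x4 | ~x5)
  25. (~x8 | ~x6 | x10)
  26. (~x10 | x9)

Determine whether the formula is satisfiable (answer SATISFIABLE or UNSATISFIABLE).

SATISFIABLE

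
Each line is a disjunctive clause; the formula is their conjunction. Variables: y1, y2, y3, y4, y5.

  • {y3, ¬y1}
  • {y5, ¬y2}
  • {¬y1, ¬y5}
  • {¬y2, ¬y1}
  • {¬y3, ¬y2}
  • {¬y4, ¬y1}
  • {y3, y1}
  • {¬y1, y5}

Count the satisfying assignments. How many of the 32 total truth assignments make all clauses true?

The models are:
  y1=F y2=F y3=T y4=F y5=F
  y1=F y2=F y3=T y4=F y5=T
  y1=F y2=F y3=T y4=T y5=F
  y1=F y2=F y3=T y4=T y5=T
Count: 4.

4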